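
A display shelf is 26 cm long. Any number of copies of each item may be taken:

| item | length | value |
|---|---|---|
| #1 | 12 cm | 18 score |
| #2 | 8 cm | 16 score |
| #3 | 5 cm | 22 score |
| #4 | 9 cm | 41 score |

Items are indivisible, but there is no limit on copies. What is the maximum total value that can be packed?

110 score

Best value-per-unit is #4 at 41/9; filling with it alone gives 2×41 = 82.
Optimal mix: 5×#3 → length 25, value 110.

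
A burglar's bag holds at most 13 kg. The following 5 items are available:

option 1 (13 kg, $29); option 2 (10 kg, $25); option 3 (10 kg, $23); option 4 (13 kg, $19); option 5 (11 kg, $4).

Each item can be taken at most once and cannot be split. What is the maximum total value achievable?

$29

Check high-value combinations within 13 kg:
- option 1: weight 13, value 29
- option 2: weight 10, value 25
- option 3: weight 10, value 23
- option 4: weight 13, value 19
- option 5: weight 11, value 4
Best: $29.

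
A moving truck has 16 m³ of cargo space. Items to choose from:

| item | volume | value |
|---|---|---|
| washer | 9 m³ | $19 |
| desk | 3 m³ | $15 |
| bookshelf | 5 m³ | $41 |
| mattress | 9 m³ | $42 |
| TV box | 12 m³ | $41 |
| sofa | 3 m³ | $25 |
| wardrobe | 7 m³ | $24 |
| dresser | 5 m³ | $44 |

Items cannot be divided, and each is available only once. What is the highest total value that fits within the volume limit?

Check high-value combinations within 16 m³:
- desk+bookshelf+sofa+dresser: volume 3+5+3+5=16, value 15+41+25+44=125
- bookshelf+sofa+dresser: volume 5+3+5=13, value 41+25+44=110
- desk+bookshelf+dresser: volume 3+5+5=13, value 15+41+44=100
- sofa+wardrobe+dresser: volume 3+7+5=15, value 25+24+44=93
Best: $125.

$125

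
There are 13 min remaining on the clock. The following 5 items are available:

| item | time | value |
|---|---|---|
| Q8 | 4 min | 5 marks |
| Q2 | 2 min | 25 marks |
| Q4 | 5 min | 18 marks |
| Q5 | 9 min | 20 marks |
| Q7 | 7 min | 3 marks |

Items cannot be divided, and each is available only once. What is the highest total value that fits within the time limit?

48 marks

Check high-value combinations within 13 min:
- Q8+Q2+Q4: time 4+2+5=11, value 5+25+18=48
- Q2+Q5: time 2+9=11, value 25+20=45
- Q2+Q4: time 2+5=7, value 25+18=43
- Q8+Q2+Q7: time 4+2+7=13, value 5+25+3=33
- Q8+Q2: time 4+2=6, value 5+25=30
Best: 48 marks.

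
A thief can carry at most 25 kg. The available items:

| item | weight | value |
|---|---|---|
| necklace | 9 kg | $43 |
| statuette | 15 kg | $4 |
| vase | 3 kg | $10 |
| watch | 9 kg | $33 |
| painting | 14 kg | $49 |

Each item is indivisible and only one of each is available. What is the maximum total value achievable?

$92

This is a 0/1 knapsack; check combinations near the capacity.
- necklace+painting: weight 9+14=23, value 43+49=92
- necklace+vase+watch: weight 9+3+9=21, value 43+10+33=86
- watch+painting: weight 9+14=23, value 33+49=82
- necklace+watch: weight 9+9=18, value 43+33=76
- vase+painting: weight 3+14=17, value 10+49=59
Best: $92.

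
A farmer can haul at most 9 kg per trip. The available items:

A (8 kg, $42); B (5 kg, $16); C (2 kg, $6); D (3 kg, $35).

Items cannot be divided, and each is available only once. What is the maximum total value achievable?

Check high-value combinations within 9 kg:
- B+D: weight 5+3=8, value 16+35=51
- A: weight 8, value 42
- C+D: weight 2+3=5, value 6+35=41
- D: weight 3, value 35
- B+C: weight 5+2=7, value 16+6=22
Best: $51.

$51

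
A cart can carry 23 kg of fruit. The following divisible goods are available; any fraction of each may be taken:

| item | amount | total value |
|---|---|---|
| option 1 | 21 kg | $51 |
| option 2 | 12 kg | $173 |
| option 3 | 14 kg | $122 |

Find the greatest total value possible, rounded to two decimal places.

Take in order of value per unit:
- option 2 (173/12 per unit): all 12 → value 173, running total 173.00
- option 3 (122/14 per unit): 11 of 14 → value 11×122/14 = 95.8571, running total 268.86
Total 268.86.

268.86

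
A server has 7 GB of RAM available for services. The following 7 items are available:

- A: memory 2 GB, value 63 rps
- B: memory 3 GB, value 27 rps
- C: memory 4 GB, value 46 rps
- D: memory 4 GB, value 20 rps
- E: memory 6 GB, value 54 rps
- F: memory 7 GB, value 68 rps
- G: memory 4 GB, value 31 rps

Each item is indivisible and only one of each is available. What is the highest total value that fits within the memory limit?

109 rps

Check high-value combinations within 7 GB:
- A+C: memory 2+4=6, value 63+46=109
- A+G: memory 2+4=6, value 63+31=94
- A+B: memory 2+3=5, value 63+27=90
- A+D: memory 2+4=6, value 63+20=83
Best: 109 rps.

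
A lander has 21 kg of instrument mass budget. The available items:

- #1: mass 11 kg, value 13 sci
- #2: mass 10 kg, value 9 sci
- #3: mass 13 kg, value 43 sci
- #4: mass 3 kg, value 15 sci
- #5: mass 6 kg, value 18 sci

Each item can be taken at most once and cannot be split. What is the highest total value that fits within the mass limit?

61 sci

Check high-value combinations within 21 kg:
- #3+#5: mass 13+6=19, value 43+18=61
- #3+#4: mass 13+3=16, value 43+15=58
- #1+#4+#5: mass 11+3+6=20, value 13+15+18=46
- #3: mass 13, value 43
- #2+#4+#5: mass 10+3+6=19, value 9+15+18=42
Best: 61 sci.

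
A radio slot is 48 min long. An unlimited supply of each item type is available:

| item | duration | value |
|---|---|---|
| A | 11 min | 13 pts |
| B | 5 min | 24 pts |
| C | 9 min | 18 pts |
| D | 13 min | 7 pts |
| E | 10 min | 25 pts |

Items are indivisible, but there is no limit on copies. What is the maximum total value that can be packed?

Best value-per-unit is B at 24/5, and filling with it alone uses duration 9×5=45. No mix of the others beats 9×24 = 216.

216 pts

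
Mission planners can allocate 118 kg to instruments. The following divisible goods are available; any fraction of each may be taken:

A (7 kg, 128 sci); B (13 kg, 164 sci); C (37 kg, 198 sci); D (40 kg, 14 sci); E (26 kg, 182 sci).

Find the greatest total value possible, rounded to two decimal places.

684.25

Take in order of value per unit:
- A (128/7 per unit): all 7 → value 128, running total 128.00
- B (164/13 per unit): all 13 → value 164, running total 292.00
- E (182/26 per unit): all 26 → value 182, running total 474.00
- C (198/37 per unit): all 37 → value 198, running total 672.00
- D (14/40 per unit): 35 of 40 → value 35×14/40 = 12.2500, running total 684.25
Total 684.25.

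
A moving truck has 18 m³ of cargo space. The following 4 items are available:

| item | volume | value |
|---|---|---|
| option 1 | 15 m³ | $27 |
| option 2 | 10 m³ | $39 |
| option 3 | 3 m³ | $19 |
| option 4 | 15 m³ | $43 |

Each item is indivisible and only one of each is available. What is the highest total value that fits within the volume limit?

$62

This is a 0/1 knapsack; check combinations near the capacity.
- option 3+option 4: volume 3+15=18, value 19+43=62
- option 2+option 3: volume 10+3=13, value 39+19=58
- option 1+option 3: volume 15+3=18, value 27+19=46
- option 4: volume 15, value 43
- option 2: volume 10, value 39
Best: $62.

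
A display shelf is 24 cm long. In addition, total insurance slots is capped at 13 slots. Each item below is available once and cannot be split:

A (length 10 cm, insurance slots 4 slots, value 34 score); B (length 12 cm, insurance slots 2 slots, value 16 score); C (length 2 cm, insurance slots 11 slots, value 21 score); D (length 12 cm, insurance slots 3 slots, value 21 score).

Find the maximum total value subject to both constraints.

55 score

Feasible sets respecting both limits:
- A+D: length 22, insurance slots 7, value 55
- A+B: length 22, insurance slots 6, value 50
- B+C: length 14, insurance slots 13, value 37
Best: 55 score.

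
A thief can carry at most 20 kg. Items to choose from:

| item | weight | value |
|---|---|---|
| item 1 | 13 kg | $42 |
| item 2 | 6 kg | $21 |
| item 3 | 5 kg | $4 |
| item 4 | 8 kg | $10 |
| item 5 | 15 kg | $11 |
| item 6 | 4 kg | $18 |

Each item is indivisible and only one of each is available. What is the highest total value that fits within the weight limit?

$63

This is a 0/1 knapsack; check combinations near the capacity.
- item 1+item 2: weight 13+6=19, value 42+21=63
- item 1+item 6: weight 13+4=17, value 42+18=60
- item 2+item 4+item 6: weight 6+8+4=18, value 21+10+18=49
Best: $63.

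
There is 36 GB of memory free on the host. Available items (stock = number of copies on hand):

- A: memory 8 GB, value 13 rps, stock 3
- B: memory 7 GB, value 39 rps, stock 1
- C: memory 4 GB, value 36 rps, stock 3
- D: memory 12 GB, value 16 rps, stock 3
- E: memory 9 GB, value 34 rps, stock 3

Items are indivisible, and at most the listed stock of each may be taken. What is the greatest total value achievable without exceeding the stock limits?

Best selections within memory 36 and stock limits:
- 1×A + 1×B + 3×C + 1×E: memory 36, value 194
- 1×B + 3×C + 1×E: memory 28, value 181
- 1×B + 2×C + 2×E: memory 33, value 179
- 3×C + 2×E: memory 30, value 176
Best: 194 rps.

194 rps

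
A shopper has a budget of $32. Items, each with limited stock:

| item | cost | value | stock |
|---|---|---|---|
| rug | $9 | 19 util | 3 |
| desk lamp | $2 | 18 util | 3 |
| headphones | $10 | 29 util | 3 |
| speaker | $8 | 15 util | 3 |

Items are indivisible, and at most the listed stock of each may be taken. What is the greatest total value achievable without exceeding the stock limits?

113 util

Best selections within cost 32 and stock limits:
- 3×desk lamp + 1×headphones + 2×speaker: cost 32, value 113
- 3×desk lamp + 2×headphones: cost 26, value 112
- 2×desk lamp + 2×headphones + 1×speaker: cost 32, value 109
Best: 113 util.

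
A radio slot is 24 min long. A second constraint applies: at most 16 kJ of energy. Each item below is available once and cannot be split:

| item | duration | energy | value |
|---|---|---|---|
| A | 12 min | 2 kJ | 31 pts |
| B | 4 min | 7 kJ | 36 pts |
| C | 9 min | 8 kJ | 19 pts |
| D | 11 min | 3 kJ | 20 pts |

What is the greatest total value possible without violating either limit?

Feasible sets respecting both limits:
- A+B: duration 16, energy 9, value 67
- B+D: duration 15, energy 10, value 56
- B+C: duration 13, energy 15, value 55
Best: 67 pts.

67 pts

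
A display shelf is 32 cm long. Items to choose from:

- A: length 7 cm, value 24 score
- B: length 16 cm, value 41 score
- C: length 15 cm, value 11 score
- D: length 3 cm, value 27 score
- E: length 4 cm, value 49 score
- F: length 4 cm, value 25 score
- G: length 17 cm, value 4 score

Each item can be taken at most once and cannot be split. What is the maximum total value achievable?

142 score

Check high-value combinations within 32 cm:
- B+D+E+F: length 16+3+4+4=27, value 41+27+49+25=142
- A+B+D+E: length 7+16+3+4=30, value 24+41+27+49=141
- A+B+E+F: length 7+16+4+4=31, value 24+41+49+25=139
- A+D+E+F: length 7+3+4+4=18, value 24+27+49+25=125
- B+D+E: length 16+3+4=23, value 41+27+49=117
Best: 142 score.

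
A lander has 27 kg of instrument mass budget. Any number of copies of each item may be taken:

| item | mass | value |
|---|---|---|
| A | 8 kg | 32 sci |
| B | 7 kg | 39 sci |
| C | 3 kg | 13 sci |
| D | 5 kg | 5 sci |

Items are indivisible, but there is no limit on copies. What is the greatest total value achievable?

Best value-per-unit is B at 39/7; filling with it alone gives 3×39 = 117.
Optimal mix: 3×B + 2×C → mass 27, value 143.

143 sci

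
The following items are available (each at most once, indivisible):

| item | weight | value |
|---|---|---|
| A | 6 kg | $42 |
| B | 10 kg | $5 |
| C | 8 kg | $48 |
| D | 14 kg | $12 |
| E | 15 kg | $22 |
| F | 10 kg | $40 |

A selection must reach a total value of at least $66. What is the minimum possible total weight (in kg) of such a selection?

14

Subsets with value ≥ 66, sorted by total weight:
- A+C: weight 14, value 90
- A+F: weight 16, value 82
- C+F: weight 18, value 88
- C+E: weight 23, value 70
Minimum weight: 14 kg.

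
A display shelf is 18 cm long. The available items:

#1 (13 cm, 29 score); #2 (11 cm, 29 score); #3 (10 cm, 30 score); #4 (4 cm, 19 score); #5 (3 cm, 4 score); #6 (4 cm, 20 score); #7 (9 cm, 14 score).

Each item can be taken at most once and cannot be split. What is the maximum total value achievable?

69 score

This is a 0/1 knapsack; check combinations near the capacity.
- #3+#4+#6: length 10+4+4=18, value 30+19+20=69
- #3+#5+#6: length 10+3+4=17, value 30+4+20=54
- #3+#4+#5: length 10+4+3=17, value 30+19+4=53
- #4+#6+#7: length 4+4+9=17, value 19+20+14=53
Best: 69 score.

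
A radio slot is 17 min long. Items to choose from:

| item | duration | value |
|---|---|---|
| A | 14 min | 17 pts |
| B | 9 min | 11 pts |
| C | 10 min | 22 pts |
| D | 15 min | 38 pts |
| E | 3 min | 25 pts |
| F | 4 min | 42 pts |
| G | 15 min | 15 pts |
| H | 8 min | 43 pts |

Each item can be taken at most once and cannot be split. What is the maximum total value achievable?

Check high-value combinations within 17 min:
- E+F+H: duration 3+4+8=15, value 25+42+43=110
- C+E+F: duration 10+3+4=17, value 22+25+42=89
- F+H: duration 4+8=12, value 42+43=85
- B+E+F: duration 9+3+4=16, value 11+25+42=78
- E+H: duration 3+8=11, value 25+43=68
Best: 110 pts.

110 pts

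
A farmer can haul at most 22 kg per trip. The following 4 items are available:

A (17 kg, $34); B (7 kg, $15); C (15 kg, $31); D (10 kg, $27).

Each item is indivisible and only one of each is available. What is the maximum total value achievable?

$46

Check high-value combinations within 22 kg:
- B+C: weight 7+15=22, value 15+31=46
- B+D: weight 7+10=17, value 15+27=42
- A: weight 17, value 34
Best: $46.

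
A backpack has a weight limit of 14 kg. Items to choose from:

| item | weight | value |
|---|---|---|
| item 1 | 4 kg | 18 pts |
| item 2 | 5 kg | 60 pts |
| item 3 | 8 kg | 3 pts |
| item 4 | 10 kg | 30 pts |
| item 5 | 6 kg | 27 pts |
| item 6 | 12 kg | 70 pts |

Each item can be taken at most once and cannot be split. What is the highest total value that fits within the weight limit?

Check high-value combinations within 14 kg:
- item 2+item 5: weight 5+6=11, value 60+27=87
- item 1+item 2: weight 4+5=9, value 18+60=78
- item 6: weight 12, value 70
- item 2+item 3: weight 5+8=13, value 60+3=63
Best: 87 pts.

87 pts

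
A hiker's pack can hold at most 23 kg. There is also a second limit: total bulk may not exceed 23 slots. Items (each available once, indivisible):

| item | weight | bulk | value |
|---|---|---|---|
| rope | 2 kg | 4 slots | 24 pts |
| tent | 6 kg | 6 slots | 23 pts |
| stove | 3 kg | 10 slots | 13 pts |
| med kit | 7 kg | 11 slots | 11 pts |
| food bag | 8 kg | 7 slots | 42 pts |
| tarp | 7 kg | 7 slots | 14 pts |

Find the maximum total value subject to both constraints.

89 pts

Feasible sets respecting both limits:
- rope+tent+food bag: weight 16, bulk 17, value 89
- rope+food bag+tarp: weight 17, bulk 18, value 80
- rope+stove+food bag: weight 13, bulk 21, value 79
Best: 89 pts.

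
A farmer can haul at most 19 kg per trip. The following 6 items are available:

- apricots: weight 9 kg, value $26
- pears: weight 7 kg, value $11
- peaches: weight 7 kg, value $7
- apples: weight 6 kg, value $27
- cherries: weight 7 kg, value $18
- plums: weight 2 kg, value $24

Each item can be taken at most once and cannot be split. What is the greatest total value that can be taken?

$77

Check high-value combinations within 19 kg:
- apricots+apples+plums: weight 9+6+2=17, value 26+27+24=77
- apples+cherries+plums: weight 6+7+2=15, value 27+18+24=69
- apricots+cherries+plums: weight 9+7+2=18, value 26+18+24=68
- pears+apples+plums: weight 7+6+2=15, value 11+27+24=62
- apricots+pears+plums: weight 9+7+2=18, value 26+11+24=61
Best: $77.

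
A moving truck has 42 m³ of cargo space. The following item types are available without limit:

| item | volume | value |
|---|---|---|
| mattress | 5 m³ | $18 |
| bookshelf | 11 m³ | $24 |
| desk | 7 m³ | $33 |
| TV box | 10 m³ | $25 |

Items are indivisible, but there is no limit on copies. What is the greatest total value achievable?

$198

Best value-per-unit is desk at 33/7, and filling with it alone uses volume 6×7=42. No mix of the others beats 6×33 = 198.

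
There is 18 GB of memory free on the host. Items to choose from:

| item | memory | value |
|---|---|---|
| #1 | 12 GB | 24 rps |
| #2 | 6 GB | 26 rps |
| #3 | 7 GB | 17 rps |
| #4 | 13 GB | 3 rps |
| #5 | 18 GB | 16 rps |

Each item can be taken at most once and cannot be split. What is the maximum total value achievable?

Check high-value combinations within 18 GB:
- #1+#2: memory 12+6=18, value 24+26=50
- #2+#3: memory 6+7=13, value 26+17=43
- #2: memory 6, value 26
- #1: memory 12, value 24
Best: 50 rps.

50 rps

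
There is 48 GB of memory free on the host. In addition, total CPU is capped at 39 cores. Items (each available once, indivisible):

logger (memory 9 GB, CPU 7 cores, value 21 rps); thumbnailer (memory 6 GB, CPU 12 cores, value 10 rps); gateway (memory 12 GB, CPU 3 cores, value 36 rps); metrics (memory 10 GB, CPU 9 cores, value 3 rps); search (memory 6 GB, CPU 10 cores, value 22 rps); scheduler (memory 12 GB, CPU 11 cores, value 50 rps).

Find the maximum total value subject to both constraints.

129 rps

Feasible sets respecting both limits:
- logger+gateway+search+scheduler: memory 39, CPU 31, value 129
- thumbnailer+gateway+search+scheduler: memory 36, CPU 36, value 118
- logger+thumbnailer+gateway+scheduler: memory 39, CPU 33, value 117
- gateway+metrics+search+scheduler: memory 40, CPU 33, value 111
Best: 129 rps.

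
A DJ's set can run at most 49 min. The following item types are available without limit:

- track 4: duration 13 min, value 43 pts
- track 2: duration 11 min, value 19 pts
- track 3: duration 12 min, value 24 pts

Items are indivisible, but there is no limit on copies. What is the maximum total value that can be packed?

129 pts

Best value-per-unit is track 4 at 43/13, and filling with it alone uses duration 3×13=39. No mix of the others beats 3×43 = 129.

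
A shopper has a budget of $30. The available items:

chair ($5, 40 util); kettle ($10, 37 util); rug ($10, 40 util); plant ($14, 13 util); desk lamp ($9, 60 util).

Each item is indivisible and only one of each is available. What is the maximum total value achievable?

140 util

Check high-value combinations within $30:
- chair+rug+desk lamp: cost 5+10+9=24, value 40+40+60=140
- chair+kettle+desk lamp: cost 5+10+9=24, value 40+37+60=137
- kettle+rug+desk lamp: cost 10+10+9=29, value 37+40+60=137
- chair+kettle+rug: cost 5+10+10=25, value 40+37+40=117
Best: 140 util.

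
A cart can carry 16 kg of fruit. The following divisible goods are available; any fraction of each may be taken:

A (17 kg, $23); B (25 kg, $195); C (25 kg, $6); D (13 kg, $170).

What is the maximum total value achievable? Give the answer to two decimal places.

193.40

Take in order of value per unit:
- D (170/13 per unit): all 13 → value 170, running total 170.00
- B (195/25 per unit): 3 of 25 → value 3×195/25 = 23.4000, running total 193.40
Total 193.40.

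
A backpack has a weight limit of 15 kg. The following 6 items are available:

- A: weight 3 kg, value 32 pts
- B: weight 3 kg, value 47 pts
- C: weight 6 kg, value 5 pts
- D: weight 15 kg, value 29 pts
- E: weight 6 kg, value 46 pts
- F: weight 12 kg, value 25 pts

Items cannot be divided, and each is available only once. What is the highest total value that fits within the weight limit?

125 pts

Check high-value combinations within 15 kg:
- A+B+E: weight 3+3+6=12, value 32+47+46=125
- B+C+E: weight 3+6+6=15, value 47+5+46=98
- B+E: weight 3+6=9, value 47+46=93
- A+B+C: weight 3+3+6=12, value 32+47+5=84
Best: 125 pts.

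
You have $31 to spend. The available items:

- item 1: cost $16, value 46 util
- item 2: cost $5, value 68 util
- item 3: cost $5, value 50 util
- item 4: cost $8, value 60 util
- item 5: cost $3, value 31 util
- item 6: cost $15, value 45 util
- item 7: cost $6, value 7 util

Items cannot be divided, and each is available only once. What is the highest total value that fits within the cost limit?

This is a 0/1 knapsack; check combinations near the capacity.
- item 2+item 3+item 4+item 5+item 7: cost 5+5+8+3+6=27, value 68+50+60+31+7=216
- item 2+item 3+item 4+item 5: cost 5+5+8+3=21, value 68+50+60+31=209
- item 2+item 4+item 5+item 6: cost 5+8+3+15=31, value 68+60+31+45=204
Best: 216 util.

216 util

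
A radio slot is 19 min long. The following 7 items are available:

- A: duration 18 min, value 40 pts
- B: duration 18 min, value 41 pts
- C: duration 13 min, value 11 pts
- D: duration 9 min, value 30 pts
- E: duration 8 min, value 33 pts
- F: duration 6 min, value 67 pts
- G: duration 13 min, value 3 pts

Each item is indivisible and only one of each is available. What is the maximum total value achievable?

Check high-value combinations within 19 min:
- E+F: duration 8+6=14, value 33+67=100
- D+F: duration 9+6=15, value 30+67=97
- C+F: duration 13+6=19, value 11+67=78
Best: 100 pts.

100 pts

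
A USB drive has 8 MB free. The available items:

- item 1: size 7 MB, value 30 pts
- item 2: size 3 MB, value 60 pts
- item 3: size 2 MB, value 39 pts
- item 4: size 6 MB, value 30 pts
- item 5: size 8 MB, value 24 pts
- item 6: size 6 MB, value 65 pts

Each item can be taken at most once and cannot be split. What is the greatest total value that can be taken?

Check high-value combinations within 8 MB:
- item 3+item 6: size 2+6=8, value 39+65=104
- item 2+item 3: size 3+2=5, value 60+39=99
- item 3+item 4: size 2+6=8, value 39+30=69
- item 6: size 6, value 65
- item 2: size 3, value 60
Best: 104 pts.

104 pts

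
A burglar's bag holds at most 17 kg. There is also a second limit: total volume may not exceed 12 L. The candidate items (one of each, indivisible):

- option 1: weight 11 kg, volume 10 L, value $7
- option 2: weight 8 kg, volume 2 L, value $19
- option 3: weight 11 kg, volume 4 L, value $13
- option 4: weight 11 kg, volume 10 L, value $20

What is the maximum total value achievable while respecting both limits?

Feasible sets respecting both limits:
- option 4: weight 11, volume 10, value 20
- option 2: weight 8, volume 2, value 19
- option 3: weight 11, volume 4, value 13
Best: $20.

$20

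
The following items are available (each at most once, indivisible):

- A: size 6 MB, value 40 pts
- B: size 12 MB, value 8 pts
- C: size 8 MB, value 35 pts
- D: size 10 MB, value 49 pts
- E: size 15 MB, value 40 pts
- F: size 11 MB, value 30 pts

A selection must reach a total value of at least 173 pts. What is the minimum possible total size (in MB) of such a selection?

Subsets with value ≥ 173, sorted by total size:
- A+C+D+E+F: size 50, value 194
- A+B+C+D+E+F: size 62, value 202
Minimum size: 50 MB.

50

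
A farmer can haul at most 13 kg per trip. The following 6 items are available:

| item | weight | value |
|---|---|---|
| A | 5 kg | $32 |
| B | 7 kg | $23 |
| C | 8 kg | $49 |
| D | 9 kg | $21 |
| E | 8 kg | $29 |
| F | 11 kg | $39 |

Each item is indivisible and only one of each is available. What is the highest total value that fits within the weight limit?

Check high-value combinations within 13 kg:
- A+C: weight 5+8=13, value 32+49=81
- A+E: weight 5+8=13, value 32+29=61
- A+B: weight 5+7=12, value 32+23=55
- C: weight 8, value 49
Best: $81.

$81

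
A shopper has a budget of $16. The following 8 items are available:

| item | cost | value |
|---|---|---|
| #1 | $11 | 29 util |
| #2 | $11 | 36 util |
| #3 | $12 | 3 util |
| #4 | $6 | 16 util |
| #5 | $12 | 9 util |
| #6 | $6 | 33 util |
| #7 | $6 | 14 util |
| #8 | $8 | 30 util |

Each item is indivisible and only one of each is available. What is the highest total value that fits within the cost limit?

Check high-value combinations within $16:
- #6+#8: cost 6+8=14, value 33+30=63
- #4+#6: cost 6+6=12, value 16+33=49
- #6+#7: cost 6+6=12, value 33+14=47
Best: 63 util.

63 util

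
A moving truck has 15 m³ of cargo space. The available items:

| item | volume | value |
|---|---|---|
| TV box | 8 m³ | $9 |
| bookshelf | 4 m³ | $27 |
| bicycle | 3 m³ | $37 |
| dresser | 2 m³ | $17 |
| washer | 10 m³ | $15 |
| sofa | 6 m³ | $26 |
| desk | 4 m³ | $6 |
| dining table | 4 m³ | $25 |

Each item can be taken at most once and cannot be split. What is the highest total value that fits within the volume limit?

Check high-value combinations within 15 m³:
- bookshelf+bicycle+dresser+sofa: volume 4+3+2+6=15, value 27+37+17+26=107
- bookshelf+bicycle+dresser+dining table: volume 4+3+2+4=13, value 27+37+17+25=106
- bicycle+dresser+sofa+dining table: volume 3+2+6+4=15, value 37+17+26+25=105
- bookshelf+bicycle+desk+dining table: volume 4+3+4+4=15, value 27+37+6+25=95
Best: $107.

$107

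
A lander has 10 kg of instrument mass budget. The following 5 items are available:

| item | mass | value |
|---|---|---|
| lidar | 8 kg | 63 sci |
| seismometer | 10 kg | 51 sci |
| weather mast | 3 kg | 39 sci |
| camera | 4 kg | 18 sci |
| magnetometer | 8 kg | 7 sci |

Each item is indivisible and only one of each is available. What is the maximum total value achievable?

This is a 0/1 knapsack; check combinations near the capacity.
- lidar: mass 8, value 63
- weather mast+camera: mass 3+4=7, value 39+18=57
- seismometer: mass 10, value 51
- weather mast: mass 3, value 39
Best: 63 sci.

63 sci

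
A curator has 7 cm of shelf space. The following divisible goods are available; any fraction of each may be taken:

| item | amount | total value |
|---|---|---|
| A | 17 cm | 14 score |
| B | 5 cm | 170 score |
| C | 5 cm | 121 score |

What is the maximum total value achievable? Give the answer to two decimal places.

218.40

Take in order of value per unit:
- B (170/5 per unit): all 5 → value 170, running total 170.00
- C (121/5 per unit): 2 of 5 → value 2×121/5 = 48.4000, running total 218.40
Total 218.40.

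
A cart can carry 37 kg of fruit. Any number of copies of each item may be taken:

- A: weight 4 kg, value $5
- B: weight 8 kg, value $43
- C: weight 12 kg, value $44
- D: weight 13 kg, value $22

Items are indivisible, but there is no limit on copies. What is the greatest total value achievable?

$177

Best value-per-unit is B at 43/8; filling with it alone gives 4×43 = 172.
Optimal mix: 1×A + 4×B → weight 36, value 177.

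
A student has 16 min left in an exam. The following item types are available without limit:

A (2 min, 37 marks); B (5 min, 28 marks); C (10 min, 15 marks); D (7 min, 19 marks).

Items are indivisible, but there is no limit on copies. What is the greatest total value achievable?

296 marks

Best value-per-unit is A at 37/2, and filling with it alone uses time 8×2=16. No mix of the others beats 8×37 = 296.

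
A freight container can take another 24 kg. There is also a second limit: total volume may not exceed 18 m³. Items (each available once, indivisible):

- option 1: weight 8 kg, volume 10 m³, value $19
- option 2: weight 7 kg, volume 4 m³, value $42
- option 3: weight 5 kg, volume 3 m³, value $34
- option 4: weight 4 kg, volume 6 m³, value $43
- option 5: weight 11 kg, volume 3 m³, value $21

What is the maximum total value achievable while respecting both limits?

Feasible sets respecting both limits:
- option 2+option 3+option 4: weight 16, volume 13, value 119
- option 2+option 4+option 5: weight 22, volume 13, value 106
- option 3+option 4+option 5: weight 20, volume 12, value 98
- option 2+option 3+option 5: weight 23, volume 10, value 97
Best: $119.

$119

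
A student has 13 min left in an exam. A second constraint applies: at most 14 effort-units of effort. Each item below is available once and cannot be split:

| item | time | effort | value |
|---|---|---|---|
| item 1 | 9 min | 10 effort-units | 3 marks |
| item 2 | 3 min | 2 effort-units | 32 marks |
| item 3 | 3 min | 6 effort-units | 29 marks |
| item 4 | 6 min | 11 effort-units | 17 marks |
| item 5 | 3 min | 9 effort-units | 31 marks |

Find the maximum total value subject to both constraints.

63 marks

Feasible sets respecting both limits:
- item 2+item 5: time 6, effort 11, value 63
- item 2+item 3: time 6, effort 8, value 61
- item 2+item 4: time 9, effort 13, value 49
Best: 63 marks.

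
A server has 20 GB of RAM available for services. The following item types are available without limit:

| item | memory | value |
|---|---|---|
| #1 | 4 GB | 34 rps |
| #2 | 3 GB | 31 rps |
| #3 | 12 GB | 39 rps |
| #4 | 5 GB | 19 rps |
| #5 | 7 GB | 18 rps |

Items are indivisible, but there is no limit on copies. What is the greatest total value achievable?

Best value-per-unit is #2 at 31/3; filling with it alone gives 6×31 = 186.
Optimal mix: 2×#1 + 4×#2 → memory 20, value 192.

192 rps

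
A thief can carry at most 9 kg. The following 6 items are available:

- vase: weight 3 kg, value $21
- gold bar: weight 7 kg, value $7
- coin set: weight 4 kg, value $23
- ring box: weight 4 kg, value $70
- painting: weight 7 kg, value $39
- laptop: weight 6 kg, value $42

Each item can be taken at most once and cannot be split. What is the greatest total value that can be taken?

$93

Check high-value combinations within 9 kg:
- coin set+ring box: weight 4+4=8, value 23+70=93
- vase+ring box: weight 3+4=7, value 21+70=91
- ring box: weight 4, value 70
Best: $93.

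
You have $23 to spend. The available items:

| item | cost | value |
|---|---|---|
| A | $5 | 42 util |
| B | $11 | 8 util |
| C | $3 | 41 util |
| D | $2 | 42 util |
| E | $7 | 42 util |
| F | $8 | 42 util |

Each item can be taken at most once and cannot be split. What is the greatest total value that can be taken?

This is a 0/1 knapsack; check combinations near the capacity.
- A+D+E+F: cost 5+2+7+8=22, value 42+42+42+42=168
- A+C+D+E: cost 5+3+2+7=17, value 42+41+42+42=167
- A+C+D+F: cost 5+3+2+8=18, value 42+41+42+42=167
- C+D+E+F: cost 3+2+7+8=20, value 41+42+42+42=167
- A+C+E+F: cost 5+3+7+8=23, value 42+41+42+42=167
Best: 168 util.

168 util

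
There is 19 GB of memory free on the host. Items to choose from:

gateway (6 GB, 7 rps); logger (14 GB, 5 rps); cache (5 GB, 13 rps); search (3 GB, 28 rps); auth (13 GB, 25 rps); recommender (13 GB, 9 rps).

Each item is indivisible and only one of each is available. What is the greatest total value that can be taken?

53 rps

Check high-value combinations within 19 GB:
- search+auth: memory 3+13=16, value 28+25=53
- gateway+cache+search: memory 6+5+3=14, value 7+13+28=48
- cache+search: memory 5+3=8, value 13+28=41
- cache+auth: memory 5+13=18, value 13+25=38
Best: 53 rps.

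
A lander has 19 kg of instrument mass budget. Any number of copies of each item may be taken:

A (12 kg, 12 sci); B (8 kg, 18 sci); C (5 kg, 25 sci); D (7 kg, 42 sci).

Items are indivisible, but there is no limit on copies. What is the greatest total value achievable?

109 sci

Best value-per-unit is D at 42/7; filling with it alone gives 2×42 = 84.
Optimal mix: 1×C + 2×D → mass 19, value 109.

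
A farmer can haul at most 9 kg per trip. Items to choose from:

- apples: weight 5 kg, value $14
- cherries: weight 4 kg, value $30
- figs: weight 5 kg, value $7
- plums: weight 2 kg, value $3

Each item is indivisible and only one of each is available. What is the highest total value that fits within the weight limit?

$44

Check high-value combinations within 9 kg:
- apples+cherries: weight 5+4=9, value 14+30=44
- cherries+figs: weight 4+5=9, value 30+7=37
- cherries+plums: weight 4+2=6, value 30+3=33
Best: $44.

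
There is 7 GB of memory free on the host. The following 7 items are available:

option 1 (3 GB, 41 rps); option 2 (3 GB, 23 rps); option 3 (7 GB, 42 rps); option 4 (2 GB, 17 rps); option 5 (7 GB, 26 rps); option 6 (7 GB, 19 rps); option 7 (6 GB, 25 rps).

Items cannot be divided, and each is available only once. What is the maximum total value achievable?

This is a 0/1 knapsack; check combinations near the capacity.
- option 1+option 2: memory 3+3=6, value 41+23=64
- option 1+option 4: memory 3+2=5, value 41+17=58
- option 3: memory 7, value 42
- option 1: memory 3, value 41
- option 2+option 4: memory 3+2=5, value 23+17=40
Best: 64 rps.

64 rps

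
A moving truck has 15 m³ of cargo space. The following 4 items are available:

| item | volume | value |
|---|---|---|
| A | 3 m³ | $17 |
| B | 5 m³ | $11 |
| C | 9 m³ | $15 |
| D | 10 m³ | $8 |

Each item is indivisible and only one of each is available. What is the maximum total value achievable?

$32

This is a 0/1 knapsack; check combinations near the capacity.
- A+C: volume 3+9=12, value 17+15=32
- A+B: volume 3+5=8, value 17+11=28
- B+C: volume 5+9=14, value 11+15=26
- A+D: volume 3+10=13, value 17+8=25
Best: $32.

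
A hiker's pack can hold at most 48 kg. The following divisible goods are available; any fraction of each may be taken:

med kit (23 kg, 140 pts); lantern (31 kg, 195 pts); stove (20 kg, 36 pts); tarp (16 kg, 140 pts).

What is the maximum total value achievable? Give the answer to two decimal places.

341.09

Take in order of value per unit:
- tarp (140/16 per unit): all 16 → value 140, running total 140.00
- lantern (195/31 per unit): all 31 → value 195, running total 335.00
- med kit (140/23 per unit): 1 of 23 → value 1×140/23 = 6.0870, running total 341.09
Total 341.09.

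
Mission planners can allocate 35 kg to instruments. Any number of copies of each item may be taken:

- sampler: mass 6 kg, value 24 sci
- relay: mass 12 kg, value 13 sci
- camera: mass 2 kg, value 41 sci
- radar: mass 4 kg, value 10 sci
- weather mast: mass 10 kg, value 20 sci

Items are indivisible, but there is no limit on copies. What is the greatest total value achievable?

Best value-per-unit is camera at 41/2, and filling with it alone uses mass 17×2=34. No mix of the others beats 17×41 = 697.

697 sci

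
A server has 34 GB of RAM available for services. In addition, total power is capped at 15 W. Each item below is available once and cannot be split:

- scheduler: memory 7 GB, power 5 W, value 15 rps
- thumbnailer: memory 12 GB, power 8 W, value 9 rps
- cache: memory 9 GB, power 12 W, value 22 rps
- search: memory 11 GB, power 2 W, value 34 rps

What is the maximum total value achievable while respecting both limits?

Feasible sets respecting both limits:
- scheduler+thumbnailer+search: memory 30, power 15, value 58
- cache+search: memory 20, power 14, value 56
- scheduler+search: memory 18, power 7, value 49
- thumbnailer+search: memory 23, power 10, value 43
Best: 58 rps.

58 rps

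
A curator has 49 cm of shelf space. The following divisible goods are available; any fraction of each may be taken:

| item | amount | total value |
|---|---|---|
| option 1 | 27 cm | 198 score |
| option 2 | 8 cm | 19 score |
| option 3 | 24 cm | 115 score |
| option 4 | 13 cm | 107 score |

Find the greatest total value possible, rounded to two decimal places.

Take in order of value per unit:
- option 4 (107/13 per unit): all 13 → value 107, running total 107.00
- option 1 (198/27 per unit): all 27 → value 198, running total 305.00
- option 3 (115/24 per unit): 9 of 24 → value 9×115/24 = 43.1250, running total 348.13
Total 348.13.

348.13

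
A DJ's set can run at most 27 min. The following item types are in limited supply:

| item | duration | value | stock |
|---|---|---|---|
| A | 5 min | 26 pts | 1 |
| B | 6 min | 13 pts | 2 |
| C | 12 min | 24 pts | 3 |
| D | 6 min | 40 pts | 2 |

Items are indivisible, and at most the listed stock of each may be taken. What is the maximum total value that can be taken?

119 pts

Top feasible selections:
- 1×A + 1×B + 2×D: duration 23, value 119
- 1×A + 2×D: duration 17, value 106
- 2×B + 2×D: duration 24, value 106
- 1×C + 2×D: duration 24, value 104
Best: 119 pts.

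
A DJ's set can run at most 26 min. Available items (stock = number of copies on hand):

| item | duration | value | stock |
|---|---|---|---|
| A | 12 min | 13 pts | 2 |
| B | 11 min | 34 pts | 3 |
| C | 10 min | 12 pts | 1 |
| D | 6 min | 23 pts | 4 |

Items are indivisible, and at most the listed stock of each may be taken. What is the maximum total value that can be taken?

Top feasible selections:
- 4×D: duration 24, value 92
- 1×B + 2×D: duration 23, value 80
- 3×D: duration 18, value 69
- 2×B: duration 22, value 68
Best: 92 pts.

92 pts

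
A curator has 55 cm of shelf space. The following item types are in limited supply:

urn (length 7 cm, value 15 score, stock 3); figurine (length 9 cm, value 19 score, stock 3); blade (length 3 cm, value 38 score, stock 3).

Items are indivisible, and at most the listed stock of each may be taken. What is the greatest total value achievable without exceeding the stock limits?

Best selections within length 55 and stock limits:
- 2×urn + 3×figurine + 3×blade: length 50, value 201
- 3×urn + 2×figurine + 3×blade: length 48, value 197
Best: 201 score.

201 score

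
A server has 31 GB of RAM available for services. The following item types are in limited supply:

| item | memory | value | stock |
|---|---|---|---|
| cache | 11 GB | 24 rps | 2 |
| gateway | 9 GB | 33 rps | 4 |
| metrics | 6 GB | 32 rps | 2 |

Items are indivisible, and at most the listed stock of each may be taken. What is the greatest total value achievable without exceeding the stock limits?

Best selections within memory 31 and stock limits:
- 2×gateway + 2×metrics: memory 30, value 130
- 3×gateway: memory 27, value 99
Best: 130 rps.

130 rps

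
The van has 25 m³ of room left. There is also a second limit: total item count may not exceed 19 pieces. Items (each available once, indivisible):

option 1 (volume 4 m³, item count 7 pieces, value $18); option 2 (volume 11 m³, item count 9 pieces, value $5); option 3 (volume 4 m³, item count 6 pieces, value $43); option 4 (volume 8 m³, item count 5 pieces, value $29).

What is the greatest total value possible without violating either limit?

$90

Feasible sets respecting both limits:
- option 1+option 3+option 4: volume 16, item count 18, value 90
- option 3+option 4: volume 12, item count 11, value 72
- option 1+option 3: volume 8, item count 13, value 61
- option 2+option 3: volume 15, item count 15, value 48
Best: $90.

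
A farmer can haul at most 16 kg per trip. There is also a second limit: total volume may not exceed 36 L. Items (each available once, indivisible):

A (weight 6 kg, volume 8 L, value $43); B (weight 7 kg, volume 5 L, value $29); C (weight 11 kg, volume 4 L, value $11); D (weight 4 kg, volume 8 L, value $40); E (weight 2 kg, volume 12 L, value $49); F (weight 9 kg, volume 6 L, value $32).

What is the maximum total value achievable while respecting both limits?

Feasible sets respecting both limits:
- A+D+E: weight 12, volume 28, value 132
- A+B+E: weight 15, volume 25, value 121
- D+E+F: weight 15, volume 26, value 121
- B+D+E: weight 13, volume 25, value 118
Best: $132.

$132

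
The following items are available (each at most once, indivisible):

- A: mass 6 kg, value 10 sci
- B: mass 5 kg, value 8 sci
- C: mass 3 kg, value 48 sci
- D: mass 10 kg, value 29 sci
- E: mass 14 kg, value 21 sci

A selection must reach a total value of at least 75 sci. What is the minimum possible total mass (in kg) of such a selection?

13

Subsets with value ≥ 75, sorted by total mass:
- C+D: mass 13, value 77
- B+C+D: mass 18, value 85
- A+C+D: mass 19, value 87
Minimum mass: 13 kg.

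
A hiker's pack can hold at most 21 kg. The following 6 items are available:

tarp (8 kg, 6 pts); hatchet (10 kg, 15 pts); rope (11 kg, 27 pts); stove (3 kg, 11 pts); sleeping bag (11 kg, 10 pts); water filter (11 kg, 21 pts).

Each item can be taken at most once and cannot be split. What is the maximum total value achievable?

This is a 0/1 knapsack; check combinations near the capacity.
- hatchet+rope: weight 10+11=21, value 15+27=42
- rope+stove: weight 11+3=14, value 27+11=38
- hatchet+water filter: weight 10+11=21, value 15+21=36
- tarp+rope: weight 8+11=19, value 6+27=33
- stove+water filter: weight 3+11=14, value 11+21=32
Best: 42 pts.

42 pts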